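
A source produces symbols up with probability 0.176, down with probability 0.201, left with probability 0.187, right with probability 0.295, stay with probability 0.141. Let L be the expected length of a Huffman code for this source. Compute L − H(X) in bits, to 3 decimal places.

0.040 bits

Entropy H = −Σ p log₂ p ≈ 2.2768 bits.
Huffman merges: 141/1000+22/125→317/1000; 187/1000+201/1000→97/250; 59/200+317/1000→153/250; 97/250+153/250→1. L = 2317/1000 ≈ 2.3170.
L − H = 2.3170 − 2.2768 = 0.040 bits.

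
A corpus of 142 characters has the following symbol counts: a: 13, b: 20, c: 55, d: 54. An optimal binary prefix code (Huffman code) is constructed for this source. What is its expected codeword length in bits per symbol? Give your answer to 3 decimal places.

Probabilities are the counts divided by 142.
Repeatedly combine the two least-probable nodes; the expected code length is the sum of the merged weights.
merge 13/142 + 10/71 → 33/142
merge 33/142 + 27/71 → 87/142
merge 55/142 + 87/142 → 1
L = 33/142 + 87/142 + 1 = 131/71 ≈ 1.845 bits/symbol.

1.845 bits/symbol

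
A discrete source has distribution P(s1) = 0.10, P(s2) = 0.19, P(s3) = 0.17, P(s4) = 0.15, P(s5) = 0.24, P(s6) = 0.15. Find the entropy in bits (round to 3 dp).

H = −Σ pᵢ log₂ pᵢ.
−0.10·log₂(0.10) = 0.3322
−0.19·log₂(0.19) = 0.4552
−0.17·log₂(0.17) = 0.4346
−0.15·log₂(0.15) = 0.4105
−0.24·log₂(0.24) = 0.4941
−0.15·log₂(0.15) = 0.4105
Sum ≈ 2.5372 → 2.537 bits.

2.537 bits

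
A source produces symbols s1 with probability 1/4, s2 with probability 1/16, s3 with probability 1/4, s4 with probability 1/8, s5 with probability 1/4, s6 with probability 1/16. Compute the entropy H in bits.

Each probability is a power of 1/2, so log₂(1/p) is an integer.
H = Σ p·log₂(1/p) = 1/4·2 + 1/16·4 + 1/4·2 + 1/8·3 + 1/4·2 + 1/16·4 = 2.375 bits.

2.375 bits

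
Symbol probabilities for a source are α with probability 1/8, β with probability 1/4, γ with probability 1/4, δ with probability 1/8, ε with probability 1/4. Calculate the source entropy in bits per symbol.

2.25 bits

Each probability is a power of 1/2, so log₂(1/p) is an integer.
H = Σ p·log₂(1/p) = 1/8·3 + 1/4·2 + 1/4·2 + 1/8·3 + 1/4·2 = 2.25 bits.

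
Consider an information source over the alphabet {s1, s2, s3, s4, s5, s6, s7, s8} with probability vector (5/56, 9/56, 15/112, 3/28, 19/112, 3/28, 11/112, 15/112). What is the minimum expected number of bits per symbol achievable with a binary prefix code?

3 bits/symbol

Repeatedly combine the two least-probable nodes; the expected code length is the sum of the merged weights.
merge 5/56 + 11/112 → 3/16
merge 3/28 + 3/28 → 3/14
merge 15/112 + 15/112 → 15/56
merge 9/56 + 19/112 → 37/112
merge 3/16 + 3/14 → 45/112
merge 15/56 + 37/112 → 67/112
merge 45/112 + 67/112 → 1
L = 3/16 + 3/14 + 15/56 + 37/112 + 45/112 + 67/112 + 1 = 3 bits/symbol.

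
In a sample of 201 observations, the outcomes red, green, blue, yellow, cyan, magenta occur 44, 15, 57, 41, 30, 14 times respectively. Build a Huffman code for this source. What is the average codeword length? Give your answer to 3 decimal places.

Probabilities are the counts divided by 201.
Repeatedly combine the two least-probable nodes; the expected code length is the sum of the merged weights.
merge 14/201 + 5/67 → 29/201
merge 29/201 + 10/67 → 59/201
merge 41/201 + 44/201 → 85/201
merge 19/67 + 59/201 → 116/201
merge 85/201 + 116/201 → 1
L = 29/201 + 59/201 + 85/201 + 116/201 + 1 = 490/201 ≈ 2.438 bits/symbol.

2.438 bits/symbol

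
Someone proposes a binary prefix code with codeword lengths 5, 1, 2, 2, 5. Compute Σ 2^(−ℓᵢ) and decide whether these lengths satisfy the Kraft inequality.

1.0625; no

With common denominator 2^5 = 32: Σ 2^(−ℓᵢ) = 1/32 + 16/32 + 8/32 + 8/32 + 1/32 = 34/32 = 1.0625.
Kraft's inequality requires Σ ≤ 1; here Σ = 1.0625 > 1, so no such prefix code exists.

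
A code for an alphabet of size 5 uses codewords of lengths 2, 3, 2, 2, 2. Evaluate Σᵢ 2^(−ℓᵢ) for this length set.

With common denominator 2^3 = 8: Σ 2^(−ℓᵢ) = 2/8 + 1/8 + 2/8 + 2/8 + 2/8 = 9/8 = 1.125.

1.125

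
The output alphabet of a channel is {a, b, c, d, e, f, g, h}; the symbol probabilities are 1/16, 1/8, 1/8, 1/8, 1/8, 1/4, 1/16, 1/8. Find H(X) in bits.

Each probability is a power of 1/2, so log₂(1/p) is an integer.
H = Σ p·log₂(1/p) = 1/16·4 + 1/8·3 + 1/8·3 + 1/8·3 + 1/8·3 + 1/4·2 + 1/16·4 + 1/8·3 = 2.875 bits.

2.875 bits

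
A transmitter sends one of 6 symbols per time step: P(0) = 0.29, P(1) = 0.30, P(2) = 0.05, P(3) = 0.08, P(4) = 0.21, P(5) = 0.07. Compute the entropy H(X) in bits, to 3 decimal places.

H = −Σ pᵢ log₂ pᵢ.
−0.29·log₂(0.29) = 0.5179
−0.30·log₂(0.30) = 0.5211
−0.05·log₂(0.05) = 0.2161
−0.08·log₂(0.08) = 0.2915
−0.21·log₂(0.21) = 0.4728
−0.07·log₂(0.07) = 0.2686
Sum ≈ 2.2880 → 2.288 bits.

2.288 bits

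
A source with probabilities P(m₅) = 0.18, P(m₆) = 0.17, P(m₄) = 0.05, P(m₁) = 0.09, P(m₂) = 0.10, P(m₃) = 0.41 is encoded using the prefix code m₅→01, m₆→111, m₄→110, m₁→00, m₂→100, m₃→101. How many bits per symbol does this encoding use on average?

L̄ = Σ pᵢ·ℓᵢ = 0.18·2 + 0.17·3 + 0.05·3 + 0.09·2 + 0.10·3 + 0.41·3 = 2.73 bits/symbol.

2.73 bits/symbol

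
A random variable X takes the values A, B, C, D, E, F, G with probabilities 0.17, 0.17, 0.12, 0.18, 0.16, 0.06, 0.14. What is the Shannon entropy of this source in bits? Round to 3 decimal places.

H = −Σ pᵢ log₂ pᵢ.
−0.17·log₂(0.17) = 0.4346
−0.17·log₂(0.17) = 0.4346
−0.12·log₂(0.12) = 0.3671
−0.18·log₂(0.18) = 0.4453
−0.16·log₂(0.16) = 0.4230
−0.06·log₂(0.06) = 0.2435
−0.14·log₂(0.14) = 0.3971
Sum ≈ 2.7452 → 2.745 bits.

2.745 bits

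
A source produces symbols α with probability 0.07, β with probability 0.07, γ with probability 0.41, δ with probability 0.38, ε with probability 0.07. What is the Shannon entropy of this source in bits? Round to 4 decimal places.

1.8635 bits

H = −Σ pᵢ log₂ pᵢ.
−0.07·log₂(0.07) = 0.2686
−0.07·log₂(0.07) = 0.2686
−0.41·log₂(0.41) = 0.5274
−0.38·log₂(0.38) = 0.5305
−0.07·log₂(0.07) = 0.2686
Sum ≈ 1.8635 → 1.8635 bits.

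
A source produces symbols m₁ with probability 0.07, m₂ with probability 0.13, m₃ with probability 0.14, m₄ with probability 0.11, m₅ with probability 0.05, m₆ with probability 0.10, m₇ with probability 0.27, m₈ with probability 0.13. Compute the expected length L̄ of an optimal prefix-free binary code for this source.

2.85 bits/symbol

Repeatedly combine the two least-probable nodes; the expected code length is the sum of the merged weights.
merge 1/20 + 7/100 → 3/25
merge 1/10 + 11/100 → 21/100
merge 3/25 + 13/100 → 1/4
merge 13/100 + 7/50 → 27/100
merge 21/100 + 1/4 → 23/50
merge 27/100 + 27/100 → 27/50
merge 23/50 + 27/50 → 1
L = 3/25 + 21/100 + 1/4 + 27/100 + 23/50 + 27/50 + 1 = 57/20 = 2.85 bits/symbol.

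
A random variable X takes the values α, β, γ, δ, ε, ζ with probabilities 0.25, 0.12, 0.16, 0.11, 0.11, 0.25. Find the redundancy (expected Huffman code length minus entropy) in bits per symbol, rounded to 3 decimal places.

0.009 bits

Entropy H = −Σ p log₂ p ≈ 2.4907 bits.
Huffman merges: 11/100+11/100→11/50; 3/25+4/25→7/25; 11/50+1/4→47/100; 1/4+7/25→53/100; 47/100+53/100→1. L = 5/2 ≈ 2.5000.
L − H = 2.5000 − 2.4907 = 0.009 bits.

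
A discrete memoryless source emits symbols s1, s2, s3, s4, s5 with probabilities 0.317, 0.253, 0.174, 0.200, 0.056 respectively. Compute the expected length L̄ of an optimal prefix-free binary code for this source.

2.23 bits/symbol

Repeatedly combine the two least-probable nodes; the expected code length is the sum of the merged weights.
merge 7/125 + 87/500 → 23/100
merge 1/5 + 23/100 → 43/100
merge 253/1000 + 317/1000 → 57/100
merge 43/100 + 57/100 → 1
L = 23/100 + 43/100 + 57/100 + 1 = 223/100 = 2.23 bits/symbol.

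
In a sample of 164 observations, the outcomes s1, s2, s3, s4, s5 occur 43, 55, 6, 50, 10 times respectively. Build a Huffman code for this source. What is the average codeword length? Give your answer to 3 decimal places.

2.098 bits/symbol

Probabilities are the counts divided by 164.
Repeatedly combine the two least-probable nodes; the expected code length is the sum of the merged weights.
merge 3/82 + 5/82 → 4/41
merge 4/41 + 43/164 → 59/164
merge 25/82 + 55/164 → 105/164
merge 59/164 + 105/164 → 1
L = 4/41 + 59/164 + 105/164 + 1 = 86/41 ≈ 2.098 bits/symbol.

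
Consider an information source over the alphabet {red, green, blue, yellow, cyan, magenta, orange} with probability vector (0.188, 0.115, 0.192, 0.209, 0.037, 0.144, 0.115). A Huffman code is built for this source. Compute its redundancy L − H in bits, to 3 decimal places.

0.072 bits

Entropy H = −Σ p log₂ p ≈ 2.6787 bits.
Huffman merges: 37/1000+23/200→19/125; 23/200+18/125→259/1000; 19/125+47/250→17/50; 24/125+209/1000→401/1000; 259/1000+17/50→599/1000; 401/1000+599/1000→1. L = 2751/1000 ≈ 2.7510.
L − H = 2.7510 − 2.6787 = 0.072 bits.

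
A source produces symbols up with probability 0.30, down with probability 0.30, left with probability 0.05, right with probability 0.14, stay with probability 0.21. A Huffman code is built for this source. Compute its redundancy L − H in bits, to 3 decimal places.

Entropy H = −Σ p log₂ p ≈ 2.1282 bits.
Huffman merges: 1/20+7/50→19/100; 19/100+21/100→2/5; 3/10+3/10→3/5; 2/5+3/5→1. L = 219/100 ≈ 2.1900.
L − H = 2.1900 − 2.1282 = 0.062 bits.

0.062 bits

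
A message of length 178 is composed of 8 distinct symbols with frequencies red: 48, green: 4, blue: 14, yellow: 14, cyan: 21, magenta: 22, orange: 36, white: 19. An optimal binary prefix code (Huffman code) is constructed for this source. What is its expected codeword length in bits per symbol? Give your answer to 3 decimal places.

2.809 bits/symbol

Probabilities are the counts divided by 178.
Repeatedly combine the two least-probable nodes; the expected code length is the sum of the merged weights.
merge 2/89 + 7/89 → 9/89
merge 7/89 + 9/89 → 16/89
merge 19/178 + 21/178 → 20/89
merge 11/89 + 16/89 → 27/89
merge 18/89 + 20/89 → 38/89
merge 24/89 + 27/89 → 51/89
merge 38/89 + 51/89 → 1
L = 9/89 + 16/89 + 20/89 + 27/89 + 38/89 + 51/89 + 1 = 250/89 ≈ 2.809 bits/symbol.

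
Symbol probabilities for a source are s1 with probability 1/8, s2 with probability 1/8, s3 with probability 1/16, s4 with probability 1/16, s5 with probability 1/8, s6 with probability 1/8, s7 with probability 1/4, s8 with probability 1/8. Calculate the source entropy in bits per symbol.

2.875 bits

Each probability is a power of 1/2, so log₂(1/p) is an integer.
H = Σ p·log₂(1/p) = 1/8·3 + 1/8·3 + 1/16·4 + 1/16·4 + 1/8·3 + 1/8·3 + 1/4·2 + 1/8·3 = 2.875 bits.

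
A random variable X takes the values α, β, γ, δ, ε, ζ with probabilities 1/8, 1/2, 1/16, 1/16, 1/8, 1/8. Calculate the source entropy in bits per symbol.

Each probability is a power of 1/2, so log₂(1/p) is an integer.
H = Σ p·log₂(1/p) = 1/8·3 + 1/2·1 + 1/16·4 + 1/16·4 + 1/8·3 + 1/8·3 = 2.125 bits.

2.125 bits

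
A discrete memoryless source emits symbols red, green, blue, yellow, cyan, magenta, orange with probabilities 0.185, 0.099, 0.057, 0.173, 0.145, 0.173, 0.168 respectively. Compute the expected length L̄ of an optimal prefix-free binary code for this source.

Repeatedly combine the two least-probable nodes; the expected code length is the sum of the merged weights.
merge 57/1000 + 99/1000 → 39/250
merge 29/200 + 39/250 → 301/1000
merge 21/125 + 173/1000 → 341/1000
merge 173/1000 + 37/200 → 179/500
merge 301/1000 + 341/1000 → 321/500
merge 179/500 + 321/500 → 1
L = 39/250 + 301/1000 + 341/1000 + 179/500 + 321/500 + 1 = 1399/500 = 2.798 bits/symbol.

2.798 bits/symbol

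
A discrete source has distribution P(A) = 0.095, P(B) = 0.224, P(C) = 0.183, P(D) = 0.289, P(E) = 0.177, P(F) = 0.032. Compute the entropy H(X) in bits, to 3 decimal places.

H = −Σ pᵢ log₂ pᵢ.
−0.095·log₂(0.095) = 0.3226
−0.224·log₂(0.224) = 0.4835
−0.183·log₂(0.183) = 0.4484
−0.289·log₂(0.289) = 0.5176
−0.177·log₂(0.177) = 0.4422
−0.032·log₂(0.032) = 0.1589
Sum ≈ 2.3731 → 2.373 bits.

2.373 bits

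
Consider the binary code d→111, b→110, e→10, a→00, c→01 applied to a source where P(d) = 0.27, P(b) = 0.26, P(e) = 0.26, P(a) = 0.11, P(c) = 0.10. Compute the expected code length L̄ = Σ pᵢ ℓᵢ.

L̄ = Σ pᵢ·ℓᵢ = 0.27·3 + 0.26·3 + 0.26·2 + 0.11·2 + 0.10·2 = 2.53 bits/symbol.

2.53 bits/symbol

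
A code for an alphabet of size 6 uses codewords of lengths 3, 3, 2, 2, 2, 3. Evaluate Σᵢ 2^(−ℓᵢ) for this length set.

1.125

With common denominator 2^3 = 8: Σ 2^(−ℓᵢ) = 1/8 + 1/8 + 2/8 + 2/8 + 2/8 + 1/8 = 9/8 = 1.125.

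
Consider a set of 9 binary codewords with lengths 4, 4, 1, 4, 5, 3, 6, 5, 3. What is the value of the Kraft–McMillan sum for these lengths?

1.015625

With common denominator 2^6 = 64: Σ 2^(−ℓᵢ) = 4/64 + 4/64 + 32/64 + 4/64 + 2/64 + 8/64 + 1/64 + 2/64 + 8/64 = 65/64 = 1.015625.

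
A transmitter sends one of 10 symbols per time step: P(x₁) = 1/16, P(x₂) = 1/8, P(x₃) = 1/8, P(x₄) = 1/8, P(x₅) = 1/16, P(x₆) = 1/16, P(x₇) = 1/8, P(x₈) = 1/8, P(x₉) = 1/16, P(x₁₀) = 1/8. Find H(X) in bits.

Each probability is a power of 1/2, so log₂(1/p) is an integer.
H = Σ p·log₂(1/p) = 1/16·4 + 1/8·3 + 1/8·3 + 1/8·3 + 1/16·4 + 1/16·4 + 1/8·3 + 1/8·3 + 1/16·4 + 1/8·3 = 3.25 bits.

3.25 bits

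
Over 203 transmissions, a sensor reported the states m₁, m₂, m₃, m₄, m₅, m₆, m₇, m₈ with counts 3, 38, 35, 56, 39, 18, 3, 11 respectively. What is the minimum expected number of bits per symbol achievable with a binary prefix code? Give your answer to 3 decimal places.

2.631 bits/symbol

Probabilities are the counts divided by 203.
Repeatedly combine the two least-probable nodes; the expected code length is the sum of the merged weights.
merge 3/203 + 3/203 → 6/203
merge 6/203 + 11/203 → 17/203
merge 17/203 + 18/203 → 5/29
merge 5/29 + 5/29 → 10/29
merge 38/203 + 39/203 → 11/29
merge 8/29 + 10/29 → 18/29
merge 11/29 + 18/29 → 1
L = 6/203 + 17/203 + 5/29 + 10/29 + 11/29 + 18/29 + 1 = 534/203 ≈ 2.631 bits/symbol.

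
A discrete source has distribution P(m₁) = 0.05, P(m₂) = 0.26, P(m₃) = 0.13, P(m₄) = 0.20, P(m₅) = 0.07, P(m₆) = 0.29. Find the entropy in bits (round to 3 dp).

2.355 bits

H = −Σ pᵢ log₂ pᵢ.
−0.05·log₂(0.05) = 0.2161
−0.26·log₂(0.26) = 0.5053
−0.13·log₂(0.13) = 0.3826
−0.20·log₂(0.20) = 0.4644
−0.07·log₂(0.07) = 0.2686
−0.29·log₂(0.29) = 0.5179
Sum ≈ 2.3549 → 2.355 bits.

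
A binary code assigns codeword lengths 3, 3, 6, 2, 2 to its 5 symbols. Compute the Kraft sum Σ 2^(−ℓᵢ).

0.765625

With common denominator 2^6 = 64: Σ 2^(−ℓᵢ) = 8/64 + 8/64 + 1/64 + 16/64 + 16/64 = 49/64 = 0.765625.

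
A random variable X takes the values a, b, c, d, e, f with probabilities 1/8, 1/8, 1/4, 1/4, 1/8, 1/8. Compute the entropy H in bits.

Each probability is a power of 1/2, so log₂(1/p) is an integer.
H = Σ p·log₂(1/p) = 1/8·3 + 1/8·3 + 1/4·2 + 1/4·2 + 1/8·3 + 1/8·3 = 2.5 bits.

2.5 bits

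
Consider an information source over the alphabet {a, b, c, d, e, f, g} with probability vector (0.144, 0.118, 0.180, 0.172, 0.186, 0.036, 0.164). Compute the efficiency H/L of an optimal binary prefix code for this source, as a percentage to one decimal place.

96.9%

Entropy H = −Σ p log₂ p ≈ 2.7003 bits.
Huffman merges: 9/250+59/500→77/500; 18/125+77/500→149/500; 41/250+43/250→42/125; 9/50+93/500→183/500; 149/500+42/125→317/500; 183/500+317/500→1. L = 697/250 ≈ 2.7880.
Efficiency = H/L = 2.7003/2.7880 = 96.9%.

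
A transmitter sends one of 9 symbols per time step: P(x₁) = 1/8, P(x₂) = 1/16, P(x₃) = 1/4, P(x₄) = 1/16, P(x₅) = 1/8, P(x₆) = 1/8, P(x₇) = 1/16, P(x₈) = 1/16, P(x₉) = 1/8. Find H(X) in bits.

Each probability is a power of 1/2, so log₂(1/p) is an integer.
H = Σ p·log₂(1/p) = 1/8·3 + 1/16·4 + 1/4·2 + 1/16·4 + 1/8·3 + 1/8·3 + 1/16·4 + 1/16·4 + 1/8·3 = 3 bits.

3 bits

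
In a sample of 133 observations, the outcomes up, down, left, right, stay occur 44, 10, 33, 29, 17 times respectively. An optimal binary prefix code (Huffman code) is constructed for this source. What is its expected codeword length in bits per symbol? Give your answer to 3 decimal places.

2.203 bits/symbol

Probabilities are the counts divided by 133.
Repeatedly combine the two least-probable nodes; the expected code length is the sum of the merged weights.
merge 10/133 + 17/133 → 27/133
merge 27/133 + 29/133 → 8/19
merge 33/133 + 44/133 → 11/19
merge 8/19 + 11/19 → 1
L = 27/133 + 8/19 + 11/19 + 1 = 293/133 ≈ 2.203 bits/symbol.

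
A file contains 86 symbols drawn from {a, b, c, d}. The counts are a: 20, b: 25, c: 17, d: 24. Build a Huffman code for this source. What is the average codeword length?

2 bits/symbol

Probabilities are the counts divided by 86.
Repeatedly combine the two least-probable nodes; the expected code length is the sum of the merged weights.
merge 17/86 + 10/43 → 37/86
merge 12/43 + 25/86 → 49/86
merge 37/86 + 49/86 → 1
L = 37/86 + 49/86 + 1 = 2 bits/symbol.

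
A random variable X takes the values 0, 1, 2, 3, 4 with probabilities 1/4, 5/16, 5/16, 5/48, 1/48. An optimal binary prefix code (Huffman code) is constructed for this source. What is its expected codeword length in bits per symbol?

Repeatedly combine the two least-probable nodes; the expected code length is the sum of the merged weights.
merge 1/48 + 5/48 → 1/8
merge 1/8 + 1/4 → 3/8
merge 5/16 + 5/16 → 5/8
merge 3/8 + 5/8 → 1
L = 1/8 + 3/8 + 5/8 + 1 = 17/8 = 2.125 bits/symbol.

2.125 bits/symbol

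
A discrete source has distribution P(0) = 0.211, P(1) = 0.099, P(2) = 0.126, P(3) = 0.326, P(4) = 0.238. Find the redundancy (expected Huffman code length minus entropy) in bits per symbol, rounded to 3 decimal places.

Entropy H = −Σ p log₂ p ≈ 2.2005 bits.
Huffman merges: 99/1000+63/500→9/40; 211/1000+9/40→109/250; 119/500+163/500→141/250; 109/250+141/250→1. L = 89/40 ≈ 2.2250.
L − H = 2.2250 − 2.2005 = 0.024 bits.

0.024 bits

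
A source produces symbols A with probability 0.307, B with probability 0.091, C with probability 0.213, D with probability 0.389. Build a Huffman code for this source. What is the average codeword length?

Repeatedly combine the two least-probable nodes; the expected code length is the sum of the merged weights.
merge 91/1000 + 213/1000 → 38/125
merge 38/125 + 307/1000 → 611/1000
merge 389/1000 + 611/1000 → 1
L = 38/125 + 611/1000 + 1 = 383/200 = 1.915 bits/symbol.

1.915 bits/symbol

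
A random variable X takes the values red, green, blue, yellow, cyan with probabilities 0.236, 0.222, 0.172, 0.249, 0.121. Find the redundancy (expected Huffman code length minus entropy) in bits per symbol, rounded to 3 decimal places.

Entropy H = −Σ p log₂ p ≈ 2.2786 bits.
Huffman merges: 121/1000+43/250→293/1000; 111/500+59/250→229/500; 249/1000+293/1000→271/500; 229/500+271/500→1. L = 2293/1000 ≈ 2.2930.
L − H = 2.2930 − 2.2786 = 0.014 bits.

0.014 bits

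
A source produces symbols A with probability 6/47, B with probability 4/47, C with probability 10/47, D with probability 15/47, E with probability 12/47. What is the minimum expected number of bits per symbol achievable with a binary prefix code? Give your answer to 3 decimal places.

Repeatedly combine the two least-probable nodes; the expected code length is the sum of the merged weights.
merge 4/47 + 6/47 → 10/47
merge 10/47 + 10/47 → 20/47
merge 12/47 + 15/47 → 27/47
merge 20/47 + 27/47 → 1
L = 10/47 + 20/47 + 27/47 + 1 = 104/47 ≈ 2.213 bits/symbol.

2.213 bits/symbol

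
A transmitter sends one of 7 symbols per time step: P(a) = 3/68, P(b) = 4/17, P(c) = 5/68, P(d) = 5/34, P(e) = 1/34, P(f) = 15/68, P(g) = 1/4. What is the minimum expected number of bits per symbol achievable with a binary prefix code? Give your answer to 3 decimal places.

2.515 bits/symbol

Repeatedly combine the two least-probable nodes; the expected code length is the sum of the merged weights.
merge 1/34 + 3/68 → 5/68
merge 5/68 + 5/68 → 5/34
merge 5/34 + 5/34 → 5/17
merge 15/68 + 4/17 → 31/68
merge 1/4 + 5/17 → 37/68
merge 31/68 + 37/68 → 1
L = 5/68 + 5/34 + 5/17 + 31/68 + 37/68 + 1 = 171/68 ≈ 2.515 bits/symbol.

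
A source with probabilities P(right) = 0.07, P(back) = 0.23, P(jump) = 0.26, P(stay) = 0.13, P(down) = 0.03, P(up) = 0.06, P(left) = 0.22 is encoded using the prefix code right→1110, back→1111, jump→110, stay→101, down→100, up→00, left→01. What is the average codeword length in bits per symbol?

3.02 bits/symbol

L̄ = Σ pᵢ·ℓᵢ = 0.07·4 + 0.23·4 + 0.26·3 + 0.13·3 + 0.03·3 + 0.06·2 + 0.22·2 = 3.02 bits/symbol.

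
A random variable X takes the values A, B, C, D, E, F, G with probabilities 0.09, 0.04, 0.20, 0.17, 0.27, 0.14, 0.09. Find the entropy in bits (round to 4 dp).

H = −Σ pᵢ log₂ pᵢ.
−0.09·log₂(0.09) = 0.3127
−0.04·log₂(0.04) = 0.1858
−0.20·log₂(0.20) = 0.4644
−0.17·log₂(0.17) = 0.4346
−0.27·log₂(0.27) = 0.5100
−0.14·log₂(0.14) = 0.3971
−0.09·log₂(0.09) = 0.3127
Sum ≈ 2.6172 → 2.6172 bits.

2.6172 bits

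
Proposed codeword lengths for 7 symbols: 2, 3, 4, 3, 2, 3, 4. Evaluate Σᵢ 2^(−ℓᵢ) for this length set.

With common denominator 2^4 = 16: Σ 2^(−ℓᵢ) = 4/16 + 2/16 + 1/16 + 2/16 + 4/16 + 2/16 + 1/16 = 16/16 = 1.

1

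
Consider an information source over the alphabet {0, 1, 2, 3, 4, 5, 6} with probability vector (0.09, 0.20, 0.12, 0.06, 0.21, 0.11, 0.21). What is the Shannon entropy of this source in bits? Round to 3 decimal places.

2.684 bits

H = −Σ pᵢ log₂ pᵢ.
−0.09·log₂(0.09) = 0.3127
−0.20·log₂(0.20) = 0.4644
−0.12·log₂(0.12) = 0.3671
−0.06·log₂(0.06) = 0.2435
−0.21·log₂(0.21) = 0.4728
−0.11·log₂(0.11) = 0.3503
−0.21·log₂(0.21) = 0.4728
Sum ≈ 2.6836 → 2.684 bits.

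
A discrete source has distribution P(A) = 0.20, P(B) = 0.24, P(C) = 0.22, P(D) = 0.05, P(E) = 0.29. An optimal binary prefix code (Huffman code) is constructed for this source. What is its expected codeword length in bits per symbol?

2.25 bits/symbol

Repeatedly combine the two least-probable nodes; the expected code length is the sum of the merged weights.
merge 1/20 + 1/5 → 1/4
merge 11/50 + 6/25 → 23/50
merge 1/4 + 29/100 → 27/50
merge 23/50 + 27/50 → 1
L = 1/4 + 23/50 + 27/50 + 1 = 9/4 = 2.25 bits/symbol.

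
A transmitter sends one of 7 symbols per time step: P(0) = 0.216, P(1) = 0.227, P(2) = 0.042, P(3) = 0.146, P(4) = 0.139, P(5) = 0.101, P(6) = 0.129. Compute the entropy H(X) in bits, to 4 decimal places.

H = −Σ pᵢ log₂ pᵢ.
−0.216·log₂(0.216) = 0.4776
−0.227·log₂(0.227) = 0.4856
−0.042·log₂(0.042) = 0.1921
−0.146·log₂(0.146) = 0.4053
−0.139·log₂(0.139) = 0.3957
−0.101·log₂(0.101) = 0.3341
−0.129·log₂(0.129) = 0.3811
Sum ≈ 2.6714 → 2.6714 bits.

2.6714 bits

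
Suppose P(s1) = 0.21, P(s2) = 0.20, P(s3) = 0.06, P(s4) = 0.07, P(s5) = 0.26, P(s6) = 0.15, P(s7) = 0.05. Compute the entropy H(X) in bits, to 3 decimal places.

H = −Σ pᵢ log₂ pᵢ.
−0.21·log₂(0.21) = 0.4728
−0.20·log₂(0.20) = 0.4644
−0.06·log₂(0.06) = 0.2435
−0.07·log₂(0.07) = 0.2686
−0.26·log₂(0.26) = 0.5053
−0.15·log₂(0.15) = 0.4105
−0.05·log₂(0.05) = 0.2161
Sum ≈ 2.5812 → 2.581 bits.

2.581 bits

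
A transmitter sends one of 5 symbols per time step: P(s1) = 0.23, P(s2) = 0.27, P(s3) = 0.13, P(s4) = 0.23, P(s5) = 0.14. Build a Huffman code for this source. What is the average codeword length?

Repeatedly combine the two least-probable nodes; the expected code length is the sum of the merged weights.
merge 13/100 + 7/50 → 27/100
merge 23/100 + 23/100 → 23/50
merge 27/100 + 27/100 → 27/50
merge 23/50 + 27/50 → 1
L = 27/100 + 23/50 + 27/50 + 1 = 227/100 = 2.27 bits/symbol.

2.27 bits/symbol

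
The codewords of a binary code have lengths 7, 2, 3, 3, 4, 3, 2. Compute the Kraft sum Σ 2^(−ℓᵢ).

With common denominator 2^7 = 128: Σ 2^(−ℓᵢ) = 1/128 + 32/128 + 16/128 + 16/128 + 8/128 + 16/128 + 32/128 = 121/128 = 0.9453125.

0.9453125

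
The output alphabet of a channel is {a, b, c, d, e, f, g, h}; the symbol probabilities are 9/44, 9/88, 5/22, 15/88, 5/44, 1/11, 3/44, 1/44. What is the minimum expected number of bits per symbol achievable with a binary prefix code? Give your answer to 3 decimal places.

Repeatedly combine the two least-probable nodes; the expected code length is the sum of the merged weights.
merge 1/44 + 3/44 → 1/11
merge 1/11 + 1/11 → 2/11
merge 9/88 + 5/44 → 19/88
merge 15/88 + 2/11 → 31/88
merge 9/44 + 19/88 → 37/88
merge 5/22 + 31/88 → 51/88
merge 37/88 + 51/88 → 1
L = 1/11 + 2/11 + 19/88 + 31/88 + 37/88 + 51/88 + 1 = 125/44 ≈ 2.841 bits/symbol.

2.841 bits/symbol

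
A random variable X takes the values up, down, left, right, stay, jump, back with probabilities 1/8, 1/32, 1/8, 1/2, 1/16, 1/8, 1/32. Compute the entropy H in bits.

Each probability is a power of 1/2, so log₂(1/p) is an integer.
H = Σ p·log₂(1/p) = 1/8·3 + 1/32·5 + 1/8·3 + 1/2·1 + 1/16·4 + 1/8·3 + 1/32·5 = 2.1875 bits.

2.1875 bits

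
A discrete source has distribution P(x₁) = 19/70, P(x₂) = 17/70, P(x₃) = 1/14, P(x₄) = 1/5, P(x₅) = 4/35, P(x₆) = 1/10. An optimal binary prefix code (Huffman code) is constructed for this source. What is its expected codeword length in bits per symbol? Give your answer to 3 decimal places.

Repeatedly combine the two least-probable nodes; the expected code length is the sum of the merged weights.
merge 1/14 + 1/10 → 6/35
merge 4/35 + 6/35 → 2/7
merge 1/5 + 17/70 → 31/70
merge 19/70 + 2/7 → 39/70
merge 31/70 + 39/70 → 1
L = 6/35 + 2/7 + 31/70 + 39/70 + 1 = 86/35 ≈ 2.457 bits/symbol.

2.457 bits/symbol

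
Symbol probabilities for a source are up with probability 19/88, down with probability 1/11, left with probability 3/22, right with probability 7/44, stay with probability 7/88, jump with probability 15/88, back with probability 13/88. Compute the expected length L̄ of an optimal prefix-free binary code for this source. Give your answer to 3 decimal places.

2.784 bits/symbol

Repeatedly combine the two least-probable nodes; the expected code length is the sum of the merged weights.
merge 7/88 + 1/11 → 15/88
merge 3/22 + 13/88 → 25/88
merge 7/44 + 15/88 → 29/88
merge 15/88 + 19/88 → 17/44
merge 25/88 + 29/88 → 27/44
merge 17/44 + 27/44 → 1
L = 15/88 + 25/88 + 29/88 + 17/44 + 27/44 + 1 = 245/88 ≈ 2.784 bits/symbol.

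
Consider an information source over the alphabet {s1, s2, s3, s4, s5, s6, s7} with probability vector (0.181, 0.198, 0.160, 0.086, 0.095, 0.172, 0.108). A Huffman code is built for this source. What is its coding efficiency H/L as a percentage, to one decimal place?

97.9%

Entropy H = −Σ p log₂ p ≈ 2.7426 bits.
Huffman merges: 43/500+19/200→181/1000; 27/250+4/25→67/250; 43/250+181/1000→353/1000; 181/1000+99/500→379/1000; 67/250+353/1000→621/1000; 379/1000+621/1000→1. L = 1401/500 ≈ 2.8020.
Efficiency = H/L = 2.7426/2.8020 = 97.9%.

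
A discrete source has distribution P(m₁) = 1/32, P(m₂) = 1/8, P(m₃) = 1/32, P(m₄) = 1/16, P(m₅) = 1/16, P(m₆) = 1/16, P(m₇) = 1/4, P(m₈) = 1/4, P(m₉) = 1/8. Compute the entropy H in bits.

Each probability is a power of 1/2, so log₂(1/p) is an integer.
H = Σ p·log₂(1/p) = 1/32·5 + 1/8·3 + 1/32·5 + 1/16·4 + 1/16·4 + 1/16·4 + 1/4·2 + 1/4·2 + 1/8·3 = 2.8125 bits.

2.8125 bits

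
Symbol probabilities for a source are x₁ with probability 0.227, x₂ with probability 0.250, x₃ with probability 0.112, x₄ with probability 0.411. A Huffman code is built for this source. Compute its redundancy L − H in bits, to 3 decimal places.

Entropy H = −Σ p log₂ p ≈ 1.8666 bits.
Huffman merges: 14/125+227/1000→339/1000; 1/4+339/1000→589/1000; 411/1000+589/1000→1. L = 241/125 ≈ 1.9280.
L − H = 1.9280 − 1.8666 = 0.061 bits.

0.061 bits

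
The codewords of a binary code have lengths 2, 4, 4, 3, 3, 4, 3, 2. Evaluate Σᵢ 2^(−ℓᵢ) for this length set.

1.0625

With common denominator 2^4 = 16: Σ 2^(−ℓᵢ) = 4/16 + 1/16 + 1/16 + 2/16 + 2/16 + 1/16 + 2/16 + 4/16 = 17/16 = 1.0625.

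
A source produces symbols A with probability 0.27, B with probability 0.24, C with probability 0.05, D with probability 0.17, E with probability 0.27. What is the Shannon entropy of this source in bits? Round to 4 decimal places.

2.1649 bits

H = −Σ pᵢ log₂ pᵢ.
−0.27·log₂(0.27) = 0.5100
−0.24·log₂(0.24) = 0.4941
−0.05·log₂(0.05) = 0.2161
−0.17·log₂(0.17) = 0.4346
−0.27·log₂(0.27) = 0.5100
Sum ≈ 2.1649 → 2.1649 bits.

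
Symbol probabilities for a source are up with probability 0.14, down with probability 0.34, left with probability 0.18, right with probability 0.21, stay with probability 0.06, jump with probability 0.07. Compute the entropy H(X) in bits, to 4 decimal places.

H = −Σ pᵢ log₂ pᵢ.
−0.14·log₂(0.14) = 0.3971
−0.34·log₂(0.34) = 0.5292
−0.18·log₂(0.18) = 0.4453
−0.21·log₂(0.21) = 0.4728
−0.06·log₂(0.06) = 0.2435
−0.07·log₂(0.07) = 0.2686
Sum ≈ 2.3565 → 2.3565 bits.

2.3565 bits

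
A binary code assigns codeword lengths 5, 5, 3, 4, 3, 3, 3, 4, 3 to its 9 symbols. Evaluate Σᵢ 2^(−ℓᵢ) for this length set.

0.8125

With common denominator 2^5 = 32: Σ 2^(−ℓᵢ) = 1/32 + 1/32 + 4/32 + 2/32 + 4/32 + 4/32 + 4/32 + 2/32 + 4/32 = 26/32 = 0.8125.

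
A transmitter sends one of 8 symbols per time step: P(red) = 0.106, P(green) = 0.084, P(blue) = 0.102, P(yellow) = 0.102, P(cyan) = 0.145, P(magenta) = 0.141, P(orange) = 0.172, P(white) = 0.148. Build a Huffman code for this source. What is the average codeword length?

3 bits/symbol

Repeatedly combine the two least-probable nodes; the expected code length is the sum of the merged weights.
merge 21/250 + 51/500 → 93/500
merge 51/500 + 53/500 → 26/125
merge 141/1000 + 29/200 → 143/500
merge 37/250 + 43/250 → 8/25
merge 93/500 + 26/125 → 197/500
merge 143/500 + 8/25 → 303/500
merge 197/500 + 303/500 → 1
L = 93/500 + 26/125 + 143/500 + 8/25 + 197/500 + 303/500 + 1 = 3 bits/symbol.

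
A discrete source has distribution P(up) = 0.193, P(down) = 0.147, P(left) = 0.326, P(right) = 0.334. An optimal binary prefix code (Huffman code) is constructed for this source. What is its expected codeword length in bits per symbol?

Repeatedly combine the two least-probable nodes; the expected code length is the sum of the merged weights.
merge 147/1000 + 193/1000 → 17/50
merge 163/500 + 167/500 → 33/50
merge 17/50 + 33/50 → 1
L = 17/50 + 33/50 + 1 = 2 bits/symbol.

2 bits/symbol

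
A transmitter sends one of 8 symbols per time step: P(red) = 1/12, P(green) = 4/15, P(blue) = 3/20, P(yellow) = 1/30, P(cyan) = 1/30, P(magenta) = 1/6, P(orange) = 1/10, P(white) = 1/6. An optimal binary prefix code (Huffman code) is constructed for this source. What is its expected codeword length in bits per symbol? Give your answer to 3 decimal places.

Repeatedly combine the two least-probable nodes; the expected code length is the sum of the merged weights.
merge 1/30 + 1/30 → 1/15
merge 1/15 + 1/12 → 3/20
merge 1/10 + 3/20 → 1/4
merge 3/20 + 1/6 → 19/60
merge 1/6 + 1/4 → 5/12
merge 4/15 + 19/60 → 7/12
merge 5/12 + 7/12 → 1
L = 1/15 + 3/20 + 1/4 + 19/60 + 5/12 + 7/12 + 1 = 167/60 ≈ 2.783 bits/symbol.

2.783 bits/symbol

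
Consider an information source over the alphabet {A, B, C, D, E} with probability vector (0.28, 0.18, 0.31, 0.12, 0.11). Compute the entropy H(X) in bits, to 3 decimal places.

H = −Σ pᵢ log₂ pᵢ.
−0.28·log₂(0.28) = 0.5142
−0.18·log₂(0.18) = 0.4453
−0.31·log₂(0.31) = 0.5238
−0.12·log₂(0.12) = 0.3671
−0.11·log₂(0.11) = 0.3503
Sum ≈ 2.2007 → 2.201 bits.

2.201 bits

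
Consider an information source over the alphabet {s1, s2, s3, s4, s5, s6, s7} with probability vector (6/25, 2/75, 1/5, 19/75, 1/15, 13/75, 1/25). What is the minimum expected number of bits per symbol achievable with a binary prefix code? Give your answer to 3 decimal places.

Repeatedly combine the two least-probable nodes; the expected code length is the sum of the merged weights.
merge 2/75 + 1/25 → 1/15
merge 1/15 + 1/15 → 2/15
merge 2/15 + 13/75 → 23/75
merge 1/5 + 6/25 → 11/25
merge 19/75 + 23/75 → 14/25
merge 11/25 + 14/25 → 1
L = 1/15 + 2/15 + 23/75 + 11/25 + 14/25 + 1 = 188/75 ≈ 2.507 bits/symbol.

2.507 bits/symbol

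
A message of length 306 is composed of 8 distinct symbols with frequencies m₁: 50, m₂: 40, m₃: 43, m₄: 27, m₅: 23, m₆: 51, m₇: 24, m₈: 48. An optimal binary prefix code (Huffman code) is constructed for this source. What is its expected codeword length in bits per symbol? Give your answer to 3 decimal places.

Probabilities are the counts divided by 306.
Repeatedly combine the two least-probable nodes; the expected code length is the sum of the merged weights.
merge 23/306 + 4/51 → 47/306
merge 3/34 + 20/153 → 67/306
merge 43/306 + 47/306 → 5/17
merge 8/51 + 25/153 → 49/153
merge 1/6 + 67/306 → 59/153
merge 5/17 + 49/153 → 94/153
merge 59/153 + 94/153 → 1
L = 47/306 + 67/306 + 5/17 + 49/153 + 59/153 + 94/153 + 1 = 457/153 ≈ 2.987 bits/symbol.

2.987 bits/symbol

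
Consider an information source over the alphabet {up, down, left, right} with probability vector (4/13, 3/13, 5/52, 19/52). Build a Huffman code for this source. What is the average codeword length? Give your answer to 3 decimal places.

Repeatedly combine the two least-probable nodes; the expected code length is the sum of the merged weights.
merge 5/52 + 3/13 → 17/52
merge 4/13 + 17/52 → 33/52
merge 19/52 + 33/52 → 1
L = 17/52 + 33/52 + 1 = 51/26 ≈ 1.962 bits/symbol.

1.962 bits/symbol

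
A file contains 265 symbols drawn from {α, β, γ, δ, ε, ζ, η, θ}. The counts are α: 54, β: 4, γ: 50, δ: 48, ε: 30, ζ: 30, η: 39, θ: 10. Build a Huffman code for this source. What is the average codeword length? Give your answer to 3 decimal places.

Probabilities are the counts divided by 265.
Repeatedly combine the two least-probable nodes; the expected code length is the sum of the merged weights.
merge 4/265 + 2/53 → 14/265
merge 14/265 + 6/53 → 44/265
merge 6/53 + 39/265 → 69/265
merge 44/265 + 48/265 → 92/265
merge 10/53 + 54/265 → 104/265
merge 69/265 + 92/265 → 161/265
merge 104/265 + 161/265 → 1
L = 14/265 + 44/265 + 69/265 + 92/265 + 104/265 + 161/265 + 1 = 749/265 ≈ 2.826 bits/symbol.

2.826 bits/symbol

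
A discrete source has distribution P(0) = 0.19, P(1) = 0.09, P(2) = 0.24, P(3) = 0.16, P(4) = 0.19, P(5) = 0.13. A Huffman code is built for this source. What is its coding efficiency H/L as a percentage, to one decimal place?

Entropy H = −Σ p log₂ p ≈ 2.5229 bits.
Huffman merges: 9/100+13/100→11/50; 4/25+19/100→7/20; 19/100+11/50→41/100; 6/25+7/20→59/100; 41/100+59/100→1. L = 257/100 ≈ 2.5700.
Efficiency = H/L = 2.5229/2.5700 = 98.2%.

98.2%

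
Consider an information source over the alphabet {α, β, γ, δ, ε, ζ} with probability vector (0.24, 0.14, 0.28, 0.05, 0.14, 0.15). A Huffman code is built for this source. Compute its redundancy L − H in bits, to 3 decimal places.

0.051 bits

Entropy H = −Σ p log₂ p ≈ 2.4292 bits.
Huffman merges: 1/20+7/50→19/100; 7/50+3/20→29/100; 19/100+6/25→43/100; 7/25+29/100→57/100; 43/100+57/100→1. L = 62/25 ≈ 2.4800.
L − H = 2.4800 − 2.4292 = 0.051 bits.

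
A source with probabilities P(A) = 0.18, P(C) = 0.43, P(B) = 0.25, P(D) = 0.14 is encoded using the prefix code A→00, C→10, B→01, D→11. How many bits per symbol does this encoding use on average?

L̄ = Σ pᵢ·ℓᵢ = 0.18·2 + 0.43·2 + 0.25·2 + 0.14·2 = 2 bits/symbol.

2 bits/symbol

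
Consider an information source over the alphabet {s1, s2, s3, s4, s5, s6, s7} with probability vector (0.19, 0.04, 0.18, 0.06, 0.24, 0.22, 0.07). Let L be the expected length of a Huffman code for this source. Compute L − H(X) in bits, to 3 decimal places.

0.047 bits

Entropy H = −Σ p log₂ p ≈ 2.5731 bits.
Huffman merges: 1/25+3/50→1/10; 7/100+1/10→17/100; 17/100+9/50→7/20; 19/100+11/50→41/100; 6/25+7/20→59/100; 41/100+59/100→1. L = 131/50 ≈ 2.6200.
L − H = 2.6200 − 2.5731 = 0.047 bits.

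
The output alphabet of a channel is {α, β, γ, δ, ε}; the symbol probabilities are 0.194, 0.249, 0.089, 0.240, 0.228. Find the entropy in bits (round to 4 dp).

H = −Σ pᵢ log₂ pᵢ.
−0.194·log₂(0.194) = 0.4590
−0.249·log₂(0.249) = 0.4994
−0.089·log₂(0.089) = 0.3106
−0.240·log₂(0.240) = 0.4941
−0.228·log₂(0.228) = 0.4863
Sum ≈ 2.2495 → 2.2495 bits.

2.2495 bits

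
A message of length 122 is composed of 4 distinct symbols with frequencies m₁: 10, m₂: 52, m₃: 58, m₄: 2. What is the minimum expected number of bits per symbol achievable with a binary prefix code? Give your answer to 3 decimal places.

1.623 bits/symbol

Probabilities are the counts divided by 122.
Repeatedly combine the two least-probable nodes; the expected code length is the sum of the merged weights.
merge 1/61 + 5/61 → 6/61
merge 6/61 + 26/61 → 32/61
merge 29/61 + 32/61 → 1
L = 6/61 + 32/61 + 1 = 99/61 ≈ 1.623 bits/symbol.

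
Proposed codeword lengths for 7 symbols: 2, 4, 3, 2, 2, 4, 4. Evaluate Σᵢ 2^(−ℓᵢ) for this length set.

1.0625

With common denominator 2^4 = 16: Σ 2^(−ℓᵢ) = 4/16 + 1/16 + 2/16 + 4/16 + 4/16 + 1/16 + 1/16 = 17/16 = 1.0625.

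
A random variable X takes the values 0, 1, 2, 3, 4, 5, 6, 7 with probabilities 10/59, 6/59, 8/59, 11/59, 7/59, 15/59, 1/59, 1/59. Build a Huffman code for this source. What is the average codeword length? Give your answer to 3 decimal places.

2.729 bits/symbol

Repeatedly combine the two least-probable nodes; the expected code length is the sum of the merged weights.
merge 1/59 + 1/59 → 2/59
merge 2/59 + 6/59 → 8/59
merge 7/59 + 8/59 → 15/59
merge 8/59 + 10/59 → 18/59
merge 11/59 + 15/59 → 26/59
merge 15/59 + 18/59 → 33/59
merge 26/59 + 33/59 → 1
L = 2/59 + 8/59 + 15/59 + 18/59 + 26/59 + 33/59 + 1 = 161/59 ≈ 2.729 bits/symbol.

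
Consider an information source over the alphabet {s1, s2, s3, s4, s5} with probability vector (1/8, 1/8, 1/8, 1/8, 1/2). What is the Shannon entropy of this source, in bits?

2 bits

Each probability is a power of 1/2, so log₂(1/p) is an integer.
H = Σ p·log₂(1/p) = 1/8·3 + 1/8·3 + 1/8·3 + 1/8·3 + 1/2·1 = 2 bits.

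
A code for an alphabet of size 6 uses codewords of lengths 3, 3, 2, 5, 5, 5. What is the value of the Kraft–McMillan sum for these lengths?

0.59375

With common denominator 2^5 = 32: Σ 2^(−ℓᵢ) = 4/32 + 4/32 + 8/32 + 1/32 + 1/32 + 1/32 = 19/32 = 0.59375.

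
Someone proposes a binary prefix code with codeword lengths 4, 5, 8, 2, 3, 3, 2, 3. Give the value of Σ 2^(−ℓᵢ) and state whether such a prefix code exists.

With common denominator 2^8 = 256: Σ 2^(−ℓᵢ) = 16/256 + 8/256 + 1/256 + 64/256 + 32/256 + 32/256 + 64/256 + 32/256 = 249/256 = 0.97265625.
Kraft's inequality requires Σ ≤ 1; here Σ = 0.97265625 ≤ 1, so such a prefix code exists.

0.97265625; yes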